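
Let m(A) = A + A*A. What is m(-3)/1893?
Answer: 2/631 ≈ 0.0031696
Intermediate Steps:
m(A) = A + A²
m(-3)/1893 = -3*(1 - 3)/1893 = -3*(-2)*(1/1893) = 6*(1/1893) = 2/631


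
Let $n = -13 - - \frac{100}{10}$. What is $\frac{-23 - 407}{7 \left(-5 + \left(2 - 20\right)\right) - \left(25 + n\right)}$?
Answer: $\frac{430}{183} \approx 2.3497$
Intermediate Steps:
$n = -3$ ($n = -13 - \left(-100\right) \frac{1}{10} = -13 - -10 = -13 + 10 = -3$)
$\frac{-23 - 407}{7 \left(-5 + \left(2 - 20\right)\right) - \left(25 + n\right)} = \frac{-23 - 407}{7 \left(-5 + \left(2 - 20\right)\right) - 22} = - \frac{430}{7 \left(-5 + \left(2 - 20\right)\right) + \left(-25 + 3\right)} = - \frac{430}{7 \left(-5 - 18\right) - 22} = - \frac{430}{7 \left(-23\right) - 22} = - \frac{430}{-161 - 22} = - \frac{430}{-183} = \left(-430\right) \left(- \frac{1}{183}\right) = \frac{430}{183}$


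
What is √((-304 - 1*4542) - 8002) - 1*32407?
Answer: -32407 + 4*I*√803 ≈ -32407.0 + 113.35*I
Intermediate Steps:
√((-304 - 1*4542) - 8002) - 1*32407 = √((-304 - 4542) - 8002) - 32407 = √(-4846 - 8002) - 32407 = √(-12848) - 32407 = 4*I*√803 - 32407 = -32407 + 4*I*√803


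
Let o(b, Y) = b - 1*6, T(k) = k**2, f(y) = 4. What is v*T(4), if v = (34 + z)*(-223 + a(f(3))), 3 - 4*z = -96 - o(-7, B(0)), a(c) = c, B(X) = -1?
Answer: -194472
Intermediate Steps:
o(b, Y) = -6 + b (o(b, Y) = b - 6 = -6 + b)
z = 43/2 (z = 3/4 - (-96 - (-6 - 7))/4 = 3/4 - (-96 - 1*(-13))/4 = 3/4 - (-96 + 13)/4 = 3/4 - 1/4*(-83) = 3/4 + 83/4 = 43/2 ≈ 21.500)
v = -24309/2 (v = (34 + 43/2)*(-223 + 4) = (111/2)*(-219) = -24309/2 ≈ -12155.)
v*T(4) = -24309/2*4**2 = -24309/2*16 = -194472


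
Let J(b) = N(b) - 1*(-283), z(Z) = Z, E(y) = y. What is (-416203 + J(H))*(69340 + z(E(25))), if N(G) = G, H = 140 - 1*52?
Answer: -28844186680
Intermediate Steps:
H = 88 (H = 140 - 52 = 88)
J(b) = 283 + b (J(b) = b - 1*(-283) = b + 283 = 283 + b)
(-416203 + J(H))*(69340 + z(E(25))) = (-416203 + (283 + 88))*(69340 + 25) = (-416203 + 371)*69365 = -415832*69365 = -28844186680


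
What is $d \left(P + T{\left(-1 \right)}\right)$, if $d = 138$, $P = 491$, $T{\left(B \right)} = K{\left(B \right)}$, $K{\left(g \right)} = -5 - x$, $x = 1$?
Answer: $66930$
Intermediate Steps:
$K{\left(g \right)} = -6$ ($K{\left(g \right)} = -5 - 1 = -6$)
$T{\left(B \right)} = -6$
$d \left(P + T{\left(-1 \right)}\right) = 138 \left(491 - 6\right) = 138 \cdot 485 = 66930$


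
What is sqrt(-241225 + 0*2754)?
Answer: 5*I*sqrt(9649) ≈ 491.15*I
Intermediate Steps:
sqrt(-241225 + 0*2754) = sqrt(-241225 + 0) = sqrt(-241225) = 5*I*sqrt(9649)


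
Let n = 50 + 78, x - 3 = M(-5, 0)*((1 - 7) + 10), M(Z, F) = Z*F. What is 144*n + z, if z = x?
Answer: 18435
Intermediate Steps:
M(Z, F) = F*Z
x = 3 (x = 3 + (0*(-5))*((1 - 7) + 10) = 3 + 0*(-6 + 10) = 3 + 0*4 = 3 + 0 = 3)
z = 3
n = 128
144*n + z = 144*128 + 3 = 18432 + 3 = 18435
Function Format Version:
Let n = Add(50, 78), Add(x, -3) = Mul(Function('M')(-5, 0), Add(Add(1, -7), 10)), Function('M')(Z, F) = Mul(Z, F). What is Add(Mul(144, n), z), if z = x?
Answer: 18435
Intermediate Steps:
Function('M')(Z, F) = Mul(F, Z)
x = 3 (x = Add(3, Mul(Mul(0, -5), Add(Add(1, -7), 10))) = Add(3, Mul(0, Add(-6, 10))) = Add(3, Mul(0, 4)) = Add(3, 0) = 3)
z = 3
n = 128
Add(Mul(144, n), z) = Add(Mul(144, 128), 3) = Add(18432, 3) = 18435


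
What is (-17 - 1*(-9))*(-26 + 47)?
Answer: -168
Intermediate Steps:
(-17 - 1*(-9))*(-26 + 47) = (-17 + 9)*21 = -8*21 = -168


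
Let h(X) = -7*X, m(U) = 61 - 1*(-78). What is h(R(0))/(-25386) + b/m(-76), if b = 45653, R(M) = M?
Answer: 45653/139 ≈ 328.44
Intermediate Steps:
m(U) = 139 (m(U) = 61 + 78 = 139)
h(R(0))/(-25386) + b/m(-76) = -7*0/(-25386) + 45653/139 = 0*(-1/25386) + 45653*(1/139) = 0 + 45653/139 = 45653/139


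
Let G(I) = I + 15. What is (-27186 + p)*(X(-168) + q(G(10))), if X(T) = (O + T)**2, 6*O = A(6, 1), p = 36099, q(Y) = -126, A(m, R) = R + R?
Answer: 748320625/3 ≈ 2.4944e+8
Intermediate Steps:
G(I) = 15 + I
A(m, R) = 2*R
O = 1/3 (O = (2*1)/6 = (1/6)*2 = 1/3 ≈ 0.33333)
X(T) = (1/3 + T)**2
(-27186 + p)*(X(-168) + q(G(10))) = (-27186 + 36099)*((1 + 3*(-168))**2/9 - 126) = 8913*((1 - 504)**2/9 - 126) = 8913*((1/9)*(-503)**2 - 126) = 8913*((1/9)*253009 - 126) = 8913*(253009/9 - 126) = 8913*(251875/9) = 748320625/3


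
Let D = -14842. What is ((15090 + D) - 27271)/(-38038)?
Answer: 27023/38038 ≈ 0.71042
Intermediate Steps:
((15090 + D) - 27271)/(-38038) = ((15090 - 14842) - 27271)/(-38038) = (248 - 27271)*(-1/38038) = -27023*(-1/38038) = 27023/38038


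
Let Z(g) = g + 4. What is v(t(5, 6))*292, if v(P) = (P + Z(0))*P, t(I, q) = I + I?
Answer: 40880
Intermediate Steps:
Z(g) = 4 + g
t(I, q) = 2*I
v(P) = P*(4 + P) (v(P) = (P + (4 + 0))*P = (P + 4)*P = (4 + P)*P = P*(4 + P))
v(t(5, 6))*292 = ((2*5)*(4 + 2*5))*292 = (10*(4 + 10))*292 = (10*14)*292 = 140*292 = 40880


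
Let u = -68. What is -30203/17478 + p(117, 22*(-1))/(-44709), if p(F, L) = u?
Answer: -449719141/260474634 ≈ -1.7265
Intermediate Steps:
p(F, L) = -68
-30203/17478 + p(117, 22*(-1))/(-44709) = -30203/17478 - 68/(-44709) = -30203*1/17478 - 68*(-1/44709) = -30203/17478 + 68/44709 = -449719141/260474634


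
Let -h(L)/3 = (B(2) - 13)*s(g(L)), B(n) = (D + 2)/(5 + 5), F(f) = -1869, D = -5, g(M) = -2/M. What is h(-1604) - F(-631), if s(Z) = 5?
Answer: 4137/2 ≈ 2068.5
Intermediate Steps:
B(n) = -3/10 (B(n) = (-5 + 2)/(5 + 5) = -3/10)
h(L) = 399/2 (h(L) = -3*(-3/10 - 13)*5 = -(-399)*5/10 = -3*(-133/2) = 399/2)
h(-1604) - F(-631) = 399/2 - 1*(-1869) = 399/2 + 1869 = 4137/2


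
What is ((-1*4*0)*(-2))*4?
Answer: 0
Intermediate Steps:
((-1*4*0)*(-2))*4 = (-4*0*(-2))*4 = (0*(-2))*4 = 0*4 = 0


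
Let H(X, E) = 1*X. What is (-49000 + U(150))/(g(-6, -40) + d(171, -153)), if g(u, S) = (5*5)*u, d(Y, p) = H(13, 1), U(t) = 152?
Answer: 48848/137 ≈ 356.55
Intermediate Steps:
H(X, E) = X
d(Y, p) = 13
g(u, S) = 25*u
(-49000 + U(150))/(g(-6, -40) + d(171, -153)) = (-49000 + 152)/(25*(-6) + 13) = -48848/(-150 + 13) = -48848/(-137) = -48848*(-1/137) = 48848/137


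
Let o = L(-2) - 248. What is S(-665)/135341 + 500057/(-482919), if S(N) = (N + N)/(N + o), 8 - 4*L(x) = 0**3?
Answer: -61654211069837/59541812485269 ≈ -1.0355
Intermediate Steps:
L(x) = 2 (L(x) = 2 - 1/4*0**3 = 2 - 1/4*0 = 2 + 0 = 2)
o = -246 (o = 2 - 248 = -246)
S(N) = 2*N/(-246 + N) (S(N) = (N + N)/(N - 246) = (2*N)/(-246 + N) = 2*N/(-246 + N))
S(-665)/135341 + 500057/(-482919) = (2*(-665)/(-246 - 665))/135341 + 500057/(-482919) = (2*(-665)/(-911))*(1/135341) + 500057*(-1/482919) = (2*(-665)*(-1/911))*(1/135341) - 500057/482919 = (1330/911)*(1/135341) - 500057/482919 = 1330/123295651 - 500057/482919 = -61654211069837/59541812485269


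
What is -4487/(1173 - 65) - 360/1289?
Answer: -6182623/1428212 ≈ -4.3289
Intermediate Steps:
-4487/(1173 - 65) - 360/1289 = -4487/1108 - 360*1/1289 = -4487*1/1108 - 360/1289 = -4487/1108 - 360/1289 = -6182623/1428212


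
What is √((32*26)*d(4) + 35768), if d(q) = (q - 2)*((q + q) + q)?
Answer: 2*√13934 ≈ 236.08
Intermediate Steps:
d(q) = 3*q*(-2 + q) (d(q) = (-2 + q)*(2*q + q) = (-2 + q)*(3*q) = 3*q*(-2 + q))
√((32*26)*d(4) + 35768) = √((32*26)*(3*4*(-2 + 4)) + 35768) = √(832*(3*4*2) + 35768) = √(832*24 + 35768) = √(19968 + 35768) = √55736 = 2*√13934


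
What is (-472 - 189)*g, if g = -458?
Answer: 302738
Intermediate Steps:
(-472 - 189)*g = (-472 - 189)*(-458) = -661*(-458) = 302738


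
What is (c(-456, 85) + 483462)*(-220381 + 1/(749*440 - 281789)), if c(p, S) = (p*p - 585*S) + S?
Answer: -6756313188878500/47771 ≈ -1.4143e+11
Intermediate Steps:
c(p, S) = p**2 - 584*S (c(p, S) = (p**2 - 585*S) + S = p**2 - 584*S)
(c(-456, 85) + 483462)*(-220381 + 1/(749*440 - 281789)) = (((-456)**2 - 584*85) + 483462)*(-220381 + 1/(749*440 - 281789)) = ((207936 - 49640) + 483462)*(-220381 + 1/(329560 - 281789)) = (158296 + 483462)*(-220381 + 1/47771) = 641758*(-220381 + 1/47771) = 641758*(-10527820750/47771) = -6756313188878500/47771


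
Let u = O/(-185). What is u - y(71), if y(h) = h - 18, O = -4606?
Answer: -5199/185 ≈ -28.103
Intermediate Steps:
y(h) = -18 + h
u = 4606/185 (u = -4606/(-185) = -4606*(-1/185) = 4606/185 ≈ 24.897)
u - y(71) = 4606/185 - (-18 + 71) = 4606/185 - 1*53 = 4606/185 - 53 = -5199/185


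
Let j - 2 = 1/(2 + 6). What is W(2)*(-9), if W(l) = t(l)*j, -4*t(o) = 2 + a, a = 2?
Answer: 153/8 ≈ 19.125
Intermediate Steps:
j = 17/8 (j = 2 + 1/(2 + 6) = 2 + 1/8 = 17/8 ≈ 2.1250)
t(o) = -1 (t(o) = -(2 + 2)/4 = -1/4*4 = -1)
W(l) = -17/8 (W(l) = -1*17/8 = -17/8)
W(2)*(-9) = -17/8*(-9) = 153/8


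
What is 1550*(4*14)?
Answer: 86800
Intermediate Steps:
1550*(4*14) = 1550*56 = 86800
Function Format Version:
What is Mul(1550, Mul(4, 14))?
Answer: 86800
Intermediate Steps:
Mul(1550, Mul(4, 14)) = Mul(1550, 56) = 86800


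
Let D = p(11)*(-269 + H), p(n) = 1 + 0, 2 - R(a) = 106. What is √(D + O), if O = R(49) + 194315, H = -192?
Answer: 25*√310 ≈ 440.17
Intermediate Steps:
R(a) = -104 (R(a) = 2 - 1*106 = 2 - 106 = -104)
p(n) = 1
D = -461 (D = 1*(-269 - 192) = 1*(-461) = -461)
O = 194211 (O = -104 + 194315 = 194211)
√(D + O) = √(-461 + 194211) = √193750 = 25*√310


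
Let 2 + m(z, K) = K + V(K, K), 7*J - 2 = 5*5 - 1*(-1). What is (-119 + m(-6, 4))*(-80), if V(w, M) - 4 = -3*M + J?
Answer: 9680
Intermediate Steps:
J = 4 (J = 2/7 + (5*5 - 1*(-1))/7 = 2/7 + (25 + 1)/7 = 2/7 + (⅐)*26 = 2/7 + 26/7 = 4)
V(w, M) = 8 - 3*M (V(w, M) = 4 + (-3*M + 4) = 4 + (4 - 3*M) = 8 - 3*M)
m(z, K) = 6 - 2*K (m(z, K) = -2 + (K + (8 - 3*K)) = -2 + (8 - 2*K) = 6 - 2*K)
(-119 + m(-6, 4))*(-80) = (-119 + (6 - 2*4))*(-80) = (-119 + (6 - 8))*(-80) = (-119 - 2)*(-80) = -121*(-80) = 9680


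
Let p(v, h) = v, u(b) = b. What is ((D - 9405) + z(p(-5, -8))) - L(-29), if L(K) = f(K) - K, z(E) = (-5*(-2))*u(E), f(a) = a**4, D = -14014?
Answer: -730779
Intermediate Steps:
z(E) = 10*E (z(E) = (-5*(-2))*E = 10*E)
L(K) = K**4 - K
((D - 9405) + z(p(-5, -8))) - L(-29) = ((-14014 - 9405) + 10*(-5)) - ((-29)**4 - 1*(-29)) = (-23419 - 50) - (707281 + 29) = -23469 - 1*707310 = -23469 - 707310 = -730779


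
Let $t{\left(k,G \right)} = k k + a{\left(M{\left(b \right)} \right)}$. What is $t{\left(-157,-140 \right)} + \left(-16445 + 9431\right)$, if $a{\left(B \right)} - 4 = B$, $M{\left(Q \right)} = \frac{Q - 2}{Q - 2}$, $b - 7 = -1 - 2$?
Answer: $17640$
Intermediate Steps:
$b = 4$ ($b = 7 - 3 = 4$)
$M{\left(Q \right)} = 1$ ($M{\left(Q \right)} = \frac{-2 + Q}{-2 + Q} = 1$)
$a{\left(B \right)} = 4 + B$
$t{\left(k,G \right)} = 5 + k^{2}$ ($t{\left(k,G \right)} = k k + \left(4 + 1\right) = k^{2} + 5 = 5 + k^{2}$)
$t{\left(-157,-140 \right)} + \left(-16445 + 9431\right) = \left(5 + \left(-157\right)^{2}\right) + \left(-16445 + 9431\right) = \left(5 + 24649\right) - 7014 = 24654 - 7014 = 17640$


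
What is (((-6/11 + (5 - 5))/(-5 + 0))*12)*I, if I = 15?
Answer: 216/11 ≈ 19.636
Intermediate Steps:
(((-6/11 + (5 - 5))/(-5 + 0))*12)*I = (((-6/11 + (5 - 5))/(-5 + 0))*12)*15 = (((-6*1/11 + 0)/(-5))*12)*15 = (((-6/11 + 0)*(-1/5))*12)*15 = (-6/11*(-1/5)*12)*15 = ((6/55)*12)*15 = (72/55)*15 = 216/11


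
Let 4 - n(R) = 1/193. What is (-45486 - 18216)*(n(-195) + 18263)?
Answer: -224583312060/193 ≈ -1.1636e+9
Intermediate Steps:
n(R) = 771/193 (n(R) = 4 - 1/193 = 771/193)
(-45486 - 18216)*(n(-195) + 18263) = (-45486 - 18216)*(771/193 + 18263) = -63702*3525530/193 = -224583312060/193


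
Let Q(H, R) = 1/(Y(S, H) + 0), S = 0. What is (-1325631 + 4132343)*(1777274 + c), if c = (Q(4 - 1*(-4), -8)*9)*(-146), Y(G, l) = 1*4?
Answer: 4987374258196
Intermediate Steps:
Y(G, l) = 4
Q(H, R) = ¼ (Q(H, R) = 1/(4 + 0) = 1/4 = ¼)
c = -657/2 (c = ((¼)*9)*(-146) = (9/4)*(-146) = -657/2 ≈ -328.50)
(-1325631 + 4132343)*(1777274 + c) = (-1325631 + 4132343)*(1777274 - 657/2) = 2806712*(3553891/2) = 4987374258196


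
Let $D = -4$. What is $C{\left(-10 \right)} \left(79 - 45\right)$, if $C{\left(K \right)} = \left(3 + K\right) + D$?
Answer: $-374$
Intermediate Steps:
$C{\left(K \right)} = -1 + K$ ($C{\left(K \right)} = \left(3 + K\right) - 4 = -1 + K$)
$C{\left(-10 \right)} \left(79 - 45\right) = \left(-1 - 10\right) \left(79 - 45\right) = \left(-11\right) 34 = -374$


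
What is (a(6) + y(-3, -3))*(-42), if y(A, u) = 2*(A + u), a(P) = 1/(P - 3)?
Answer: 490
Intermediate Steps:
a(P) = 1/(-3 + P)
y(A, u) = 2*A + 2*u
(a(6) + y(-3, -3))*(-42) = (1/(-3 + 6) + (2*(-3) + 2*(-3)))*(-42) = (1/3 + (-6 - 6))*(-42) = (1/3 - 12)*(-42) = -35/3*(-42) = 490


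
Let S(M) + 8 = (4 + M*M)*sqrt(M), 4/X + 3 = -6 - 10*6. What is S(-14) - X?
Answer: -548/69 + 200*I*sqrt(14) ≈ -7.942 + 748.33*I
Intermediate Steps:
X = -4/69 (X = 4/(-3 + (-6 - 10*6)) = 4/(-3 + (-6 - 60)) = 4/(-3 - 66) = 4/(-69) = 4*(-1/69) = -4/69 ≈ -0.057971)
S(M) = -8 + sqrt(M)*(4 + M**2) (S(M) = -8 + (4 + M*M)*sqrt(M) = -8 + (4 + M**2)*sqrt(M) = -8 + sqrt(M)*(4 + M**2))
S(-14) - X = (-8 + (-14)**(5/2) + 4*sqrt(-14)) - 1*(-4/69) = (-8 + 196*I*sqrt(14) + 4*(I*sqrt(14))) + 4/69 = (-8 + 196*I*sqrt(14) + 4*I*sqrt(14)) + 4/69 = (-8 + 200*I*sqrt(14)) + 4/69 = -548/69 + 200*I*sqrt(14)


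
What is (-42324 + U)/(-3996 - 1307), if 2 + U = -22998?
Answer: 65324/5303 ≈ 12.318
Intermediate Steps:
U = -23000 (U = -2 - 22998 = -23000)
(-42324 + U)/(-3996 - 1307) = (-42324 - 23000)/(-3996 - 1307) = -65324/(-5303) = -65324*(-1/5303) = 65324/5303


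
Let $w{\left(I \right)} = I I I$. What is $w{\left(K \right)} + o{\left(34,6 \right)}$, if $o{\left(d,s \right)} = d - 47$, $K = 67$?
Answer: $300750$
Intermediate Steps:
$w{\left(I \right)} = I^{3}$ ($w{\left(I \right)} = I^{2} I = I^{3}$)
$o{\left(d,s \right)} = -47 + d$
$w{\left(K \right)} + o{\left(34,6 \right)} = 67^{3} + \left(-47 + 34\right) = 300763 - 13 = 300750$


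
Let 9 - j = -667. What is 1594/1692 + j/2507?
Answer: 2569975/2120922 ≈ 1.2117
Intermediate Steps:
j = 676 (j = 9 - 1*(-667) = 9 + 667 = 676)
1594/1692 + j/2507 = 1594/1692 + 676/2507 = 1594*(1/1692) + 676*(1/2507) = 797/846 + 676/2507 = 2569975/2120922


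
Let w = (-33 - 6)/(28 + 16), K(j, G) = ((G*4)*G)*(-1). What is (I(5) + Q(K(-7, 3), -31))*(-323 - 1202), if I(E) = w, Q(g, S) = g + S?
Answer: 4555175/44 ≈ 1.0353e+5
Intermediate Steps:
K(j, G) = -4*G² (K(j, G) = ((4*G)*G)*(-1) = (4*G²)*(-1) = -4*G²)
Q(g, S) = S + g
w = -39/44 ≈ -0.88636
I(E) = -39/44
(I(5) + Q(K(-7, 3), -31))*(-323 - 1202) = (-39/44 + (-31 - 4*3²))*(-323 - 1202) = (-39/44 + (-31 - 4*9))*(-1525) = (-39/44 + (-31 - 36))*(-1525) = (-39/44 - 67)*(-1525) = -2987/44*(-1525) = 4555175/44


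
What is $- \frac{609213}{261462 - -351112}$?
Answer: $- \frac{609213}{612574} \approx -0.99451$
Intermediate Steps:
$- \frac{609213}{261462 - -351112} = - \frac{609213}{261462 + 351112} = - \frac{609213}{612574}$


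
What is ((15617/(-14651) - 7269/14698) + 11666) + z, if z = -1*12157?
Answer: -658808523/1337518 ≈ -492.56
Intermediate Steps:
z = -12157
((15617/(-14651) - 7269/14698) + 11666) + z = ((15617/(-14651) - 7269/14698) + 11666) - 12157 = ((15617*(-1/14651) - 7269*1/14698) + 11666) - 12157 = ((-97/91 - 7269/14698) + 11666) - 12157 = (-2087185/1337518 + 11666) - 12157 = 15601397803/1337518 - 12157 = -658808523/1337518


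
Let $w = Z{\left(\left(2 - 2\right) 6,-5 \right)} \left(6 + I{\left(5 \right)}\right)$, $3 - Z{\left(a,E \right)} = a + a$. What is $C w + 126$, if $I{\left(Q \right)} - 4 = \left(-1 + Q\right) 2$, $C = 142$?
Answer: $7794$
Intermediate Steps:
$Z{\left(a,E \right)} = 3 - 2 a$ ($Z{\left(a,E \right)} = 3 - \left(a + a\right) = 3 - 2 a$)
$I{\left(Q \right)} = 2 + 2 Q$ ($I{\left(Q \right)} = 4 + \left(-1 + Q\right) 2 = 4 + \left(-2 + 2 Q\right) = 2 + 2 Q$)
$w = 54$ ($w = \left(3 - 2 \left(2 - 2\right) 6\right) \left(6 + \left(2 + 2 \cdot 5\right)\right) = \left(3 - 2 \cdot 0 \cdot 6\right) \left(6 + \left(2 + 10\right)\right) = \left(3 - 0\right) \left(6 + 12\right) = \left(3 + 0\right) 18 = 3 \cdot 18 = 54$)
$C w + 126 = 142 \cdot 54 + 126 = 7668 + 126 = 7794$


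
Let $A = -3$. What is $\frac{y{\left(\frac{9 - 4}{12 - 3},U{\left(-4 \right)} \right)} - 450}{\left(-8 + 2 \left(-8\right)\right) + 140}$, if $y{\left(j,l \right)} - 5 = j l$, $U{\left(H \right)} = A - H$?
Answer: $- \frac{1000}{261} \approx -3.8314$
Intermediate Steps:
$U{\left(H \right)} = -3 - H$
$y{\left(j,l \right)} = 5 + j l$
$\frac{y{\left(\frac{9 - 4}{12 - 3},U{\left(-4 \right)} \right)} - 450}{\left(-8 + 2 \left(-8\right)\right) + 140} = \frac{\left(5 + \frac{9 - 4}{12 - 3} \left(-3 - -4\right)\right) - 450}{\left(-8 + 2 \left(-8\right)\right) + 140} = \frac{\left(5 + \frac{5}{9} \left(-3 + 4\right)\right) - 450}{\left(-8 - 16\right) + 140} = \frac{\left(5 + 5 \cdot \frac{1}{9} \cdot 1\right) - 450}{-24 + 140} = \frac{\left(5 + \frac{5}{9} \cdot 1\right) - 450}{116} = \left(\left(5 + \frac{5}{9}\right) - 450\right) \frac{1}{116} = \left(\frac{50}{9} - 450\right) \frac{1}{116} = \left(- \frac{4000}{9}\right) \frac{1}{116} = - \frac{1000}{261}$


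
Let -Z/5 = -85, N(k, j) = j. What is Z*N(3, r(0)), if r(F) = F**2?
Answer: 0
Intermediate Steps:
Z = 425 (Z = -5*(-85) = 425)
Z*N(3, r(0)) = 425*0**2 = 425*0 = 0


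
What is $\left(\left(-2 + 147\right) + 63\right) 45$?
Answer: $9360$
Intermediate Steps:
$\left(\left(-2 + 147\right) + 63\right) 45 = \left(145 + 63\right) 45 = 208 \cdot 45 = 9360$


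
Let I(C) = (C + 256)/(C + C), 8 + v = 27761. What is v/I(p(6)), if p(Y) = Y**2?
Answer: 499554/73 ≈ 6843.2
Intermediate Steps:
v = 27753 (v = -8 + 27761 = 27753)
I(C) = (256 + C)/(2*C) (I(C) = (256 + C)/((2*C)) = (256 + C)*(1/(2*C)) = (256 + C)/(2*C))
v/I(p(6)) = 27753/(((256 + 6**2)/(2*(6**2)))) = 27753/(((1/2)*(256 + 36)/36)) = 27753/(((1/2)*(1/36)*292)) = 27753/(73/18) = 27753*(18/73) = 499554/73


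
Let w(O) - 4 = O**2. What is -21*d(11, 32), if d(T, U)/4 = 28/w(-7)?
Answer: -2352/53 ≈ -44.377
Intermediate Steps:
w(O) = 4 + O**2
d(T, U) = 112/53 (d(T, U) = 4*(28/(4 + (-7)**2)) = 4*(28/(4 + 49)) = 4*(28/53) = 112/53)
-21*d(11, 32) = -21*112/53 = -2352/53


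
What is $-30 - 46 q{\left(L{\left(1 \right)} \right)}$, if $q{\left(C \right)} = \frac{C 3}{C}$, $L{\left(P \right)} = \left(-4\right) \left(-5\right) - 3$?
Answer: $-168$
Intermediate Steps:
$L{\left(P \right)} = 17$ ($L{\left(P \right)} = 20 - 3 = 17$)
$q{\left(C \right)} = 3$ ($q{\left(C \right)} = \frac{3 C}{C} = 3$)
$-30 - 46 q{\left(L{\left(1 \right)} \right)} = -30 - 138 = -168$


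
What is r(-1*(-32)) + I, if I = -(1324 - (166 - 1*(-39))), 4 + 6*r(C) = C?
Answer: -3343/3 ≈ -1114.3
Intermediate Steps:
r(C) = -⅔ + C/6
I = -1119 (I = -(1324 - (166 + 39)) = -(1324 - 1*205) = -(1324 - 205) = -1*1119 = -1119)
r(-1*(-32)) + I = (-⅔ + (-1*(-32))/6) - 1119 = (-⅔ + (⅙)*32) - 1119 = (-⅔ + 16/3) - 1119 = 14/3 - 1119 = -3343/3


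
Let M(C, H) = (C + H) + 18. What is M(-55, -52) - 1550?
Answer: -1639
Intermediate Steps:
M(C, H) = 18 + C + H
M(-55, -52) - 1550 = (18 - 55 - 52) - 1550 = -89 - 1550 = -1639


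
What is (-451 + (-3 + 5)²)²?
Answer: 199809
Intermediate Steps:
(-451 + (-3 + 5)²)² = (-451 + 2²)² = (-451 + 4)² = (-447)² = 199809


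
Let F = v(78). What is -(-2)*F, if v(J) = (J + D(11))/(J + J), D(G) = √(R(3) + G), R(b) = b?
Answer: 1 + √14/78 ≈ 1.0480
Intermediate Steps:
D(G) = √(3 + G)
v(J) = (J + √14)/(2*J) (v(J) = (J + √(3 + 11))/(J + J) = (J + √14)/((2*J)) = (J + √14)*(1/(2*J)) = (J + √14)/(2*J))
F = ½ + √14/156 (F = (½)*(78 + √14)/78 = (½)*(1/78)*(78 + √14) = ½ + √14/156 ≈ 0.52398)
-(-2)*F = -(-2)*(½ + √14/156) = -2*(-½ - √14/156) = 1 + √14/78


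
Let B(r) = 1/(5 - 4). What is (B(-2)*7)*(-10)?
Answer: -70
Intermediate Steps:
B(r) = 1 (B(r) = 1/1 = 1)
(B(-2)*7)*(-10) = (1*7)*(-10) = 7*(-10) = -70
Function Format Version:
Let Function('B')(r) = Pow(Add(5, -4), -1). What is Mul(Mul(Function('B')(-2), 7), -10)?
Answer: -70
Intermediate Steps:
Function('B')(r) = 1 (Function('B')(r) = Pow(1, -1) = 1)
Mul(Mul(Function('B')(-2), 7), -10) = Mul(Mul(1, 7), -10) = Mul(7, -10) = -70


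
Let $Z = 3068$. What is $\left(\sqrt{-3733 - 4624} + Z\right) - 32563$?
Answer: $-29495 + i \sqrt{8357} \approx -29495.0 + 91.417 i$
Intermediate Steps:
$\left(\sqrt{-3733 - 4624} + Z\right) - 32563 = \left(\sqrt{-3733 - 4624} + 3068\right) - 32563 = \left(\sqrt{-8357} + 3068\right) - 32563 = \left(i \sqrt{8357} + 3068\right) - 32563 = \left(3068 + i \sqrt{8357}\right) - 32563 = -29495 + i \sqrt{8357}$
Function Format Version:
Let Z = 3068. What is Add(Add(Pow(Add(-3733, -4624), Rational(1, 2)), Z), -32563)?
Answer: Add(-29495, Mul(I, Pow(8357, Rational(1, 2)))) ≈ Add(-29495., Mul(91.417, I))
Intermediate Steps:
Add(Add(Pow(Add(-3733, -4624), Rational(1, 2)), Z), -32563) = Add(Add(Pow(Add(-3733, -4624), Rational(1, 2)), 3068), -32563) = Add(Add(Pow(-8357, Rational(1, 2)), 3068), -32563) = Add(Add(Mul(I, Pow(8357, Rational(1, 2))), 3068), -32563) = Add(Add(3068, Mul(I, Pow(8357, Rational(1, 2)))), -32563) = Add(-29495, Mul(I, Pow(8357, Rational(1, 2))))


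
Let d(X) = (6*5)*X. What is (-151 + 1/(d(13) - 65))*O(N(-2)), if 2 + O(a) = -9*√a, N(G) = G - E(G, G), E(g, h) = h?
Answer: 98148/325 ≈ 301.99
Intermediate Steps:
d(X) = 30*X
N(G) = 0 (N(G) = G - G = 0)
O(a) = -2 - 9*√a
(-151 + 1/(d(13) - 65))*O(N(-2)) = (-151 + 1/(30*13 - 65))*(-2 - 9*√0) = (-151 + 1/(390 - 65))*(-2 - 9*0) = (-151 + 1/325)*(-2 + 0) = (-151 + 1/325)*(-2) = -49074/325*(-2) = 98148/325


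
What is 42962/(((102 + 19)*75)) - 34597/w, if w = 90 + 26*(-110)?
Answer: 86594503/5027550 ≈ 17.224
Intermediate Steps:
w = -2770 (w = 90 - 2860 = -2770)
42962/(((102 + 19)*75)) - 34597/w = 42962/(((102 + 19)*75)) - 34597/(-2770) = 42962/((121*75)) - 34597*(-1/2770) = 42962/9075 + 34597/2770 = 86594503/5027550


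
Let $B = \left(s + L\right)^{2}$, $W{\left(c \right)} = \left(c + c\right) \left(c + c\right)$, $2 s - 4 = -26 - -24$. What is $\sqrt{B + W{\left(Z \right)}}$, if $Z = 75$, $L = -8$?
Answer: $\sqrt{22549} \approx 150.16$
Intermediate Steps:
$s = 1$ ($s = 2 + \frac{-26 - -24}{2} = 2 + \frac{-26 + 24}{2} = 2 + \frac{1}{2} \left(-2\right) = 2 - 1 = 1$)
$W{\left(c \right)} = 4 c^{2}$ ($W{\left(c \right)} = 2 c 2 c = 4 c^{2}$)
$B = 49$ ($B = \left(1 - 8\right)^{2} = \left(-7\right)^{2} = 49$)
$\sqrt{B + W{\left(Z \right)}} = \sqrt{49 + 4 \cdot 75^{2}} = \sqrt{49 + 4 \cdot 5625} = \sqrt{49 + 22500} = \sqrt{22549}$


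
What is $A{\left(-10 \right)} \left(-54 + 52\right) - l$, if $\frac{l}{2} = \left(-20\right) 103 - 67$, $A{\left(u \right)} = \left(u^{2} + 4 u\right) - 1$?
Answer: $4136$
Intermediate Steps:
$A{\left(u \right)} = -1 + u^{2} + 4 u$
$l = -4254$ ($l = 2 \left(\left(-20\right) 103 - 67\right) = 2 \left(-2060 - 67\right) = 2 \left(-2127\right) = -4254$)
$A{\left(-10 \right)} \left(-54 + 52\right) - l = \left(-1 + \left(-10\right)^{2} + 4 \left(-10\right)\right) \left(-54 + 52\right) - -4254 = \left(-1 + 100 - 40\right) \left(-2\right) + 4254 = 59 \left(-2\right) + 4254 = -118 + 4254 = 4136$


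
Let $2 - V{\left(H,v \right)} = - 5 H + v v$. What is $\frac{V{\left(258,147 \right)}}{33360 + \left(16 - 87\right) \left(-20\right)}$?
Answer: $- \frac{20317}{34780} \approx -0.58416$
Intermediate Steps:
$V{\left(H,v \right)} = 2 - v^{2} + 5 H$ ($V{\left(H,v \right)} = 2 - \left(- 5 H + v v\right) = 2 - \left(- 5 H + v^{2}\right) = 2 - \left(v^{2} - 5 H\right) = 2 + \left(- v^{2} + 5 H\right) = 2 - v^{2} + 5 H$)
$\frac{V{\left(258,147 \right)}}{33360 + \left(16 - 87\right) \left(-20\right)} = \frac{2 - 147^{2} + 5 \cdot 258}{33360 + \left(16 - 87\right) \left(-20\right)} = \frac{2 - 21609 + 1290}{33360 - -1420} = \frac{2 - 21609 + 1290}{33360 + 1420} = - \frac{20317}{34780}$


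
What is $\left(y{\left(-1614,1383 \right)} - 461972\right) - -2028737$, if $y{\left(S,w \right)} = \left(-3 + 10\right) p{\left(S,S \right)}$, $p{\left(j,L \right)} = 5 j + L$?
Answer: $1498977$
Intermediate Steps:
$p{\left(j,L \right)} = L + 5 j$
$y{\left(S,w \right)} = 42 S$ ($y{\left(S,w \right)} = \left(-3 + 10\right) \left(S + 5 S\right) = 7 \cdot 6 S = 42 S$)
$\left(y{\left(-1614,1383 \right)} - 461972\right) - -2028737 = \left(42 \left(-1614\right) - 461972\right) - -2028737 = \left(-67788 - 461972\right) + 2028737 = -529760 + 2028737 = 1498977$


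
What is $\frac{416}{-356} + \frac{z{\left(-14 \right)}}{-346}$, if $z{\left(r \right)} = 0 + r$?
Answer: $- \frac{17369}{15397} \approx -1.1281$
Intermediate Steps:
$z{\left(r \right)} = r$
$\frac{416}{-356} + \frac{z{\left(-14 \right)}}{-346} = \frac{416}{-356} - \frac{14}{-346} = 416 \left(- \frac{1}{356}\right) - - \frac{7}{173} = - \frac{104}{89} + \frac{7}{173} = - \frac{17369}{15397}$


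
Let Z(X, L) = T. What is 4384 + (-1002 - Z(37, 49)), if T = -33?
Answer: 3415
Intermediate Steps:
Z(X, L) = -33
4384 + (-1002 - Z(37, 49)) = 4384 + (-1002 - 1*(-33)) = 4384 + (-1002 + 33) = 4384 - 969 = 3415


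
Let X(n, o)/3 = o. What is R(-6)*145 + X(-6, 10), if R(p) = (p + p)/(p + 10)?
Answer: -405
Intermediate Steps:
X(n, o) = 3*o
R(p) = 2*p/(10 + p) (R(p) = (2*p)/(10 + p) = 2*p/(10 + p))
R(-6)*145 + X(-6, 10) = (2*(-6)/(10 - 6))*145 + 3*10 = (2*(-6)/4)*145 + 30 = (2*(-6)*(¼))*145 + 30 = -3*145 + 30 = -435 + 30 = -405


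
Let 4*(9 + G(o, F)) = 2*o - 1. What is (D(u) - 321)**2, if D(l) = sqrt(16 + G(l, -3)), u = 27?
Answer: 400689/4 ≈ 1.0017e+5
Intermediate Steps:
G(o, F) = -37/4 + o/2 (G(o, F) = -9 + (2*o - 1)/4 = -9 + (-1 + 2*o)/4 = -9 + (-1/4 + o/2) = -37/4 + o/2)
D(l) = sqrt(27/4 + l/2) (D(l) = sqrt(16 + (-37/4 + l/2)) = sqrt(27/4 + l/2))
(D(u) - 321)**2 = (sqrt(27 + 2*27)/2 - 321)**2 = (sqrt(27 + 54)/2 - 321)**2 = (sqrt(81)/2 - 321)**2 = ((1/2)*9 - 321)**2 = (9/2 - 321)**2 = (-633/2)**2 = 400689/4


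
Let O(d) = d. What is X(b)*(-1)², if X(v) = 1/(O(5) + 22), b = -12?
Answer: 1/27 ≈ 0.037037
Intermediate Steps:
X(v) = 1/27 (X(v) = 1/(5 + 22) = 1/27)
X(b)*(-1)² = (1/27)*(-1)² = (1/27)*1 = 1/27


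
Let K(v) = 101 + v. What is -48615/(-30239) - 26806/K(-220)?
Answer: 816371819/3598441 ≈ 226.87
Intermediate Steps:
-48615/(-30239) - 26806/K(-220) = -48615/(-30239) - 26806/(101 - 220) = -48615*(-1/30239) - 26806/(-119) = 48615/30239 - 26806*(-1/119) = 48615/30239 + 26806/119 = 816371819/3598441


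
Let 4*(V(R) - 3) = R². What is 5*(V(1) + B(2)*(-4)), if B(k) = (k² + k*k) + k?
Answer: -735/4 ≈ -183.75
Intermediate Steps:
B(k) = k + 2*k² (B(k) = (k² + k²) + k = 2*k² + k = k + 2*k²)
V(R) = 3 + R²/4
5*(V(1) + B(2)*(-4)) = 5*((3 + (¼)*1²) + (2*(1 + 2*2))*(-4)) = 5*((3 + (¼)*1) + (2*(1 + 4))*(-4)) = 5*((3 + ¼) + (2*5)*(-4)) = 5*(13/4 + 10*(-4)) = 5*(13/4 - 40) = 5*(-147/4) = -735/4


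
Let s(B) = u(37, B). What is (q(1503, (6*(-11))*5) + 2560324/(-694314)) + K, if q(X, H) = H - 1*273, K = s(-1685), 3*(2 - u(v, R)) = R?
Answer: -14935004/347157 ≈ -43.021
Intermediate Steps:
u(v, R) = 2 - R/3
s(B) = 2 - B/3
K = 1691/3 (K = 2 - 1/3*(-1685) = 2 + 1685/3 = 1691/3 ≈ 563.67)
q(X, H) = -273 + H (q(X, H) = H - 273 = -273 + H)
(q(1503, (6*(-11))*5) + 2560324/(-694314)) + K = ((-273 + (6*(-11))*5) + 2560324/(-694314)) + 1691/3 = ((-273 - 66*5) + 2560324*(-1/694314)) + 1691/3 = ((-273 - 330) - 1280162/347157) + 1691/3 = (-603 - 1280162/347157) + 1691/3 = -210615833/347157 + 1691/3 = -14935004/347157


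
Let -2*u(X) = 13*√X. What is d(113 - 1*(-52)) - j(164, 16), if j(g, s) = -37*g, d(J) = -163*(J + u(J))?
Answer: -20827 + 2119*√165/2 ≈ -7217.5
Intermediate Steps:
u(X) = -13*√X/2
d(J) = -163*J + 2119*√J/2 (d(J) = -163*(J - 13*√J/2) = -163*J + 2119*√J/2)
d(113 - 1*(-52)) - j(164, 16) = (-163*(113 - 1*(-52)) + 2119*√(113 - 1*(-52))/2) - (-37)*164 = (-163*(113 + 52) + 2119*√(113 + 52)/2) - 1*(-6068) = (-163*165 + 2119*√165/2) + 6068 = (-26895 + 2119*√165/2) + 6068 = -20827 + 2119*√165/2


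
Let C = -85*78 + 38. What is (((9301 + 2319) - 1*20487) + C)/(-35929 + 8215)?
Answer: 5153/9238 ≈ 0.55781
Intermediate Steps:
C = -6592 (C = -6630 + 38 = -6592)
(((9301 + 2319) - 1*20487) + C)/(-35929 + 8215) = (((9301 + 2319) - 1*20487) - 6592)/(-35929 + 8215) = ((11620 - 20487) - 6592)/(-27714) = (-8867 - 6592)*(-1/27714) = -15459*(-1/27714) = 5153/9238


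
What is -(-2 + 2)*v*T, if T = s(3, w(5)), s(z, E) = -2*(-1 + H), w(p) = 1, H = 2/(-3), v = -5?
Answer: 0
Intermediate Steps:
H = -⅔ (H = 2*(-⅓) = -⅔ ≈ -0.66667)
s(z, E) = 10/3 (s(z, E) = -2*(-1 - ⅔) = -2*(-5/3) = 10/3)
T = 10/3 ≈ 3.3333
-(-2 + 2)*v*T = -(-2 + 2)*(-5)*10/3 = -0*(-5)*10/3 = -0*10/3 = -1*0 = 0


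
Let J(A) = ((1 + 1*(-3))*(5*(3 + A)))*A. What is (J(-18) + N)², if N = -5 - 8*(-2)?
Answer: 7230721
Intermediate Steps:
N = 11 (N = -5 + 16 = 11)
J(A) = A*(-30 - 10*A) (J(A) = ((1 - 3)*(15 + 5*A))*A = (-2*(15 + 5*A))*A = (-30 - 10*A)*A = A*(-30 - 10*A))
(J(-18) + N)² = (-10*(-18)*(3 - 18) + 11)² = (-10*(-18)*(-15) + 11)² = (-2700 + 11)² = (-2689)² = 7230721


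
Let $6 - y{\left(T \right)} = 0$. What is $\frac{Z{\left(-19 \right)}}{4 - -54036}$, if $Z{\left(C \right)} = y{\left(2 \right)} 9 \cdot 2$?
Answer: $\frac{27}{13510} \approx 0.0019985$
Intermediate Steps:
$y{\left(T \right)} = 6$ ($y{\left(T \right)} = 6 - 0 = 6 + 0 = 6$)
$Z{\left(C \right)} = 108$ ($Z{\left(C \right)} = 6 \cdot 9 \cdot 2 = 54 \cdot 2 = 108$)
$\frac{Z{\left(-19 \right)}}{4 - -54036} = \frac{108}{4 - -54036} = \frac{108}{4 + 54036} = \frac{108}{54040} = 108 \cdot \frac{1}{54040} = \frac{27}{13510}$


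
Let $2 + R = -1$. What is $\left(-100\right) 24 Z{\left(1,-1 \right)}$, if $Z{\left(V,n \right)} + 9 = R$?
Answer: $28800$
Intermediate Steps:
$R = -3$ ($R = -2 - 1 = -3$)
$Z{\left(V,n \right)} = -12$ ($Z{\left(V,n \right)} = -9 - 3 = -12$)
$\left(-100\right) 24 Z{\left(1,-1 \right)} = \left(-100\right) 24 \left(-12\right) = \left(-2400\right) \left(-12\right) = 28800$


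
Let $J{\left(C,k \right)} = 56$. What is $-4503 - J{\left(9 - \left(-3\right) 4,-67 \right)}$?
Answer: $-4559$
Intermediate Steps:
$-4503 - J{\left(9 - \left(-3\right) 4,-67 \right)} = -4503 - 56 = -4559$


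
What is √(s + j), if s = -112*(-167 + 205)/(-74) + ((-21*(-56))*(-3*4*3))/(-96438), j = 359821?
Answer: 7*√2597512853183813/594701 ≈ 599.90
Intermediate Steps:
s = 34464416/594701 (s = -112*38*(-1/74) + (1176*(-12*3))*(-1/96438) = -4256*(-1/74) + (1176*(-36))*(-1/96438) = 2128/37 - 42336*(-1/96438) = 2128/37 + 7056/16073 = 34464416/594701 ≈ 57.953)
√(s + j) = √(34464416/594701 + 359821) = √(214020372937/594701) = 7*√2597512853183813/594701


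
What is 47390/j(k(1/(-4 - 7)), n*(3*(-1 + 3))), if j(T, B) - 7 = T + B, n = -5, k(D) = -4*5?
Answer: -47390/43 ≈ -1102.1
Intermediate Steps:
k(D) = -20
j(T, B) = 7 + B + T (j(T, B) = 7 + (T + B) = 7 + (B + T) = 7 + B + T)
47390/j(k(1/(-4 - 7)), n*(3*(-1 + 3))) = 47390/(7 - 15*(-1 + 3) - 20) = 47390/(7 - 15*2 - 20) = 47390/(7 - 5*6 - 20) = 47390/(7 - 30 - 20) = 47390/(-43) = 47390*(-1/43) = -47390/43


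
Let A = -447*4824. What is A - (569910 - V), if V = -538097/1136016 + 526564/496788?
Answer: -18316392124740049/6718560912 ≈ -2.7262e+6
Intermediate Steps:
V = 3938869007/6718560912 (V = -538097*1/1136016 + 526564*(1/496788) = -76871/162288 + 131641/124197 = 3938869007/6718560912 ≈ 0.58627)
A = -2156328
A - (569910 - V) = -2156328 - (569910 - 1*3938869007/6718560912) = -2156328 - (569910 - 3938869007/6718560912) = -2156328 - 1*3828971110488913/6718560912 = -2156328 - 3828971110488913/6718560912 = -18316392124740049/6718560912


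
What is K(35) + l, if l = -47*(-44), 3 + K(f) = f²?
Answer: 3290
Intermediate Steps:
K(f) = -3 + f²
l = 2068
K(35) + l = (-3 + 35²) + 2068 = (-3 + 1225) + 2068 = 1222 + 2068 = 3290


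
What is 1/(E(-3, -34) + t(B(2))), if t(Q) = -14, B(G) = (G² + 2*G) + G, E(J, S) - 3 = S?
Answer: -1/45 ≈ -0.022222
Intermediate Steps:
E(J, S) = 3 + S
B(G) = G² + 3*G
1/(E(-3, -34) + t(B(2))) = 1/((3 - 34) - 14) = 1/(-31 - 14) = 1/(-45) = -1/45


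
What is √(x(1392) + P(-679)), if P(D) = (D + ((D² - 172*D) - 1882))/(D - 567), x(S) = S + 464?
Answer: √541171442/623 ≈ 37.340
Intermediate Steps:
x(S) = 464 + S
P(D) = (-1882 + D² - 171*D)/(-567 + D) (P(D) = (D + (-1882 + D² - 172*D))/(-567 + D) = (-1882 + D² - 171*D)/(-567 + D))
√(x(1392) + P(-679)) = √((464 + 1392) + (-1882 + (-679)² - 171*(-679))/(-567 - 679)) = √(1856 + (-1882 + 461041 + 116109)/(-1246)) = √(1856 - 1/1246*575268) = √(1856 - 287634/623) = √(868654/623) = √541171442/623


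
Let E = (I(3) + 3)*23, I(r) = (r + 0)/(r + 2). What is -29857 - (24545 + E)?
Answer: -272424/5 ≈ -54485.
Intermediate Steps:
I(r) = r/(2 + r)
E = 414/5 (E = (3/(2 + 3) + 3)*23 = (3/5 + 3)*23 = (3*(⅕) + 3)*23 = (⅗ + 3)*23 = (18/5)*23 = 414/5 ≈ 82.800)
-29857 - (24545 + E) = -29857 - (24545 + 414/5) = -29857 - 1*123139/5 = -29857 - 123139/5 = -272424/5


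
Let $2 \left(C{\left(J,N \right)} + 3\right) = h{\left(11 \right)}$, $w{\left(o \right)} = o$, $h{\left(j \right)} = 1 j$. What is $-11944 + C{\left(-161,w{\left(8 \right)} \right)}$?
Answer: $- \frac{23883}{2} \approx -11942.0$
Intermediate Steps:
$h{\left(j \right)} = j$
$C{\left(J,N \right)} = \frac{5}{2}$ ($C{\left(J,N \right)} = -3 + \frac{1}{2} \cdot 11 = -3 + \frac{11}{2} = \frac{5}{2}$)
$-11944 + C{\left(-161,w{\left(8 \right)} \right)} = -11944 + \frac{5}{2} = - \frac{23883}{2}$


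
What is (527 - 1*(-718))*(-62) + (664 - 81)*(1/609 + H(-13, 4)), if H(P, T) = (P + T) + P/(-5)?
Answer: -246402139/3045 ≈ -80920.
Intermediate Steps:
H(P, T) = T + 4*P/5 (H(P, T) = (P + T) + P*(-⅕) = (P + T) - P/5 = T + 4*P/5)
(527 - 1*(-718))*(-62) + (664 - 81)*(1/609 + H(-13, 4)) = (527 - 1*(-718))*(-62) + (664 - 81)*(1/609 + (4 + (⅘)*(-13))) = (527 + 718)*(-62) + 583*(1/609 + (4 - 52/5)) = 1245*(-62) + 583*(1/609 - 32/5) = -77190 + 583*(-19483/3045) = -77190 - 11358589/3045 = -246402139/3045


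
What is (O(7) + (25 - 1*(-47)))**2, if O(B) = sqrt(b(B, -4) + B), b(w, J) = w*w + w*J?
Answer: 5212 + 288*sqrt(7) ≈ 5974.0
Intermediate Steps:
b(w, J) = w**2 + J*w
O(B) = sqrt(B + B*(-4 + B)) (O(B) = sqrt(B*(-4 + B) + B) = sqrt(B + B*(-4 + B)))
(O(7) + (25 - 1*(-47)))**2 = (sqrt(7*(-3 + 7)) + (25 - 1*(-47)))**2 = (sqrt(7*4) + (25 + 47))**2 = (sqrt(28) + 72)**2 = (2*sqrt(7) + 72)**2 = (72 + 2*sqrt(7))**2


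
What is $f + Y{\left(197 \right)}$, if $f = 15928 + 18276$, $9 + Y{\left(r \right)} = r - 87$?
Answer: $34305$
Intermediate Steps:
$Y{\left(r \right)} = -96 + r$ ($Y{\left(r \right)} = -9 + \left(r - 87\right) = -9 + \left(-87 + r\right) = -96 + r$)
$f = 34204$
$f + Y{\left(197 \right)} = 34204 + \left(-96 + 197\right) = 34204 + 101 = 34305$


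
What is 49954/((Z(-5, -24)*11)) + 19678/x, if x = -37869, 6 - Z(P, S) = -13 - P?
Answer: 944338807/2915913 ≈ 323.86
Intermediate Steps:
Z(P, S) = 19 + P (Z(P, S) = 6 - (-13 - P) = 6 + (13 + P) = 19 + P)
49954/((Z(-5, -24)*11)) + 19678/x = 49954/(((19 - 5)*11)) + 19678/(-37869) = 49954/((14*11)) + 19678*(-1/37869) = 49954/154 - 19678/37869 = 49954*(1/154) - 19678/37869 = 24977/77 - 19678/37869 = 944338807/2915913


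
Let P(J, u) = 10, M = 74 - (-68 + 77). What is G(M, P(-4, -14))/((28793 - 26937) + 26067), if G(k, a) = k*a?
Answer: 650/27923 ≈ 0.023278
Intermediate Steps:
M = 65 (M = 74 - 1*9 = 74 - 9 = 65)
G(k, a) = a*k
G(M, P(-4, -14))/((28793 - 26937) + 26067) = (10*65)/((28793 - 26937) + 26067) = 650/(1856 + 26067) = 650/27923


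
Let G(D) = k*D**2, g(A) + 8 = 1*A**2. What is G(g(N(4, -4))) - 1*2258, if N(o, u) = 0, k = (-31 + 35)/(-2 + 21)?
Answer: -42646/19 ≈ -2244.5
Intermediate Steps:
k = 4/19 ≈ 0.21053
g(A) = -8 + A**2 (g(A) = -8 + 1*A**2 = -8 + A**2)
G(D) = 4*D**2/19
G(g(N(4, -4))) - 1*2258 = 4*(-8 + 0**2)**2/19 - 1*2258 = 4*(-8 + 0)**2/19 - 2258 = (4/19)*(-8)**2 - 2258 = (4/19)*64 - 2258 = 256/19 - 2258 = -42646/19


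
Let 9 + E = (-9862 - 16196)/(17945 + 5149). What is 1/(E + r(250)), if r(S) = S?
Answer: 3849/923266 ≈ 0.0041689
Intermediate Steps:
E = -38984/3849 (E = -9 + (-9862 - 16196)/(17945 + 5149) = -9 - 26058/23094 = -9 - 26058*1/23094 = -9 - 4343/3849 = -38984/3849 ≈ -10.128)
1/(E + r(250)) = 1/(-38984/3849 + 250) = 1/(923266/3849) = 3849/923266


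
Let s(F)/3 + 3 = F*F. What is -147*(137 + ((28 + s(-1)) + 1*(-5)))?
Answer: -22638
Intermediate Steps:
s(F) = -9 + 3*F² (s(F) = -9 + 3*(F*F) = -9 + 3*F²)
-147*(137 + ((28 + s(-1)) + 1*(-5))) = -147*(137 + ((28 + (-9 + 3*(-1)²)) + 1*(-5))) = -147*(137 + ((28 + (-9 + 3*1)) - 5)) = -147*(137 + ((28 + (-9 + 3)) - 5)) = -147*(137 + ((28 - 6) - 5)) = -147*(137 + (22 - 5)) = -147*(137 + 17) = -147*154 = -22638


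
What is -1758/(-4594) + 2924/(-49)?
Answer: -6673357/112553 ≈ -59.291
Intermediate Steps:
-1758/(-4594) + 2924/(-49) = -1758*(-1/4594) + 2924*(-1/49) = 879/2297 - 2924/49 = -6673357/112553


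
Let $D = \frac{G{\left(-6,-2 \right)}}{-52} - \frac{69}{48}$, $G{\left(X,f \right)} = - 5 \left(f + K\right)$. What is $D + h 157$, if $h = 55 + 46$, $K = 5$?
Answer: $\frac{3298017}{208} \approx 15856.0$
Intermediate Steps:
$G{\left(X,f \right)} = -25 - 5 f$ ($G{\left(X,f \right)} = - 5 \left(f + 5\right) = - 5 \left(5 + f\right) = -25 - 5 f$)
$h = 101$
$D = - \frac{239}{208}$ ($D = \frac{-25 - -10}{-52} - \frac{69}{48} = \left(-25 + 10\right) \left(- \frac{1}{52}\right) - \frac{23}{16} = \left(-15\right) \left(- \frac{1}{52}\right) - \frac{23}{16} = \frac{15}{52} - \frac{23}{16} = - \frac{239}{208} \approx -1.149$)
$D + h 157 = - \frac{239}{208} + 101 \cdot 157 = - \frac{239}{208} + 15857 = \frac{3298017}{208}$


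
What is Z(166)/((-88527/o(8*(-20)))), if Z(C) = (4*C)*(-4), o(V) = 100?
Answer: 265600/88527 ≈ 3.0002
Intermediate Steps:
Z(C) = -16*C
Z(166)/((-88527/o(8*(-20)))) = (-16*166)/((-88527/100)) = -2656/((-88527*1/100)) = -2656/(-88527/100) = -2656*(-100/88527) = 265600/88527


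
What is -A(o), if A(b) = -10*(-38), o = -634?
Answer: -380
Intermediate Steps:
A(b) = 380
-A(o) = -1*380 = -380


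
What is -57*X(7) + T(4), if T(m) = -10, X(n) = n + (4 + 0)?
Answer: -637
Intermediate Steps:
X(n) = 4 + n (X(n) = n + 4 = 4 + n)
-57*X(7) + T(4) = -57*(4 + 7) - 10 = -57*11 - 10 = -627 - 10 = -637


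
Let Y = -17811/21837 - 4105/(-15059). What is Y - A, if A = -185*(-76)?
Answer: -1541238846648/109614461 ≈ -14061.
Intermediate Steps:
A = 14060
Y = -59524988/109614461 (Y = -17811*1/21837 - 4105*(-1/15059) = -5937/7279 + 4105/15059 = -59524988/109614461 ≈ -0.54304)
Y - A = -59524988/109614461 - 1*14060 = -59524988/109614461 - 14060 = -1541238846648/109614461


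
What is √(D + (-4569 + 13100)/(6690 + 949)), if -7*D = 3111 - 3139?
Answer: 3*√33176177/7639 ≈ 2.2620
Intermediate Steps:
D = 4 (D = -(3111 - 3139)/7 = -⅐*(-28) = 4)
√(D + (-4569 + 13100)/(6690 + 949)) = √(4 + (-4569 + 13100)/(6690 + 949)) = √(4 + 8531/7639) = √(39087/7639) = 3*√33176177/7639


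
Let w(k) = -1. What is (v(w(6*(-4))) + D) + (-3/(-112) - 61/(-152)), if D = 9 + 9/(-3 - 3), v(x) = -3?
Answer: 10487/2128 ≈ 4.9281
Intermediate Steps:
D = 15/2 (D = 9 + 9/(-6) = 9 - ⅙*9 = 9 - 3/2 = 15/2 ≈ 7.5000)
(v(w(6*(-4))) + D) + (-3/(-112) - 61/(-152)) = (-3 + 15/2) + (-3/(-112) - 61/(-152)) = 9/2 + (-3*(-1/112) - 61*(-1/152)) = 9/2 + (3/112 + 61/152) = 9/2 + 911/2128 = 10487/2128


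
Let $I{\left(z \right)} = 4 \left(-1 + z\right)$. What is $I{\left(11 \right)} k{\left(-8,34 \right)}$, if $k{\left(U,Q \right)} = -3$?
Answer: $-120$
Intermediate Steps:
$I{\left(z \right)} = -4 + 4 z$
$I{\left(11 \right)} k{\left(-8,34 \right)} = \left(-4 + 4 \cdot 11\right) \left(-3\right) = \left(-4 + 44\right) \left(-3\right) = 40 \left(-3\right) = -120$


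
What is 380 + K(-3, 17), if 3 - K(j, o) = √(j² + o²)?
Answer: 383 - √298 ≈ 365.74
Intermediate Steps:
K(j, o) = 3 - √(j² + o²)
380 + K(-3, 17) = 380 + (3 - √((-3)² + 17²)) = 380 + (3 - √(9 + 289)) = 380 + (3 - √298) = 383 - √298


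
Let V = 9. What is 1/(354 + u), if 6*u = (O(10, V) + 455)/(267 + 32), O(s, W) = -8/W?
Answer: 16146/5719771 ≈ 0.0028228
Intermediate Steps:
u = 4087/16146 (u = ((-8/9 + 455)/(267 + 32))/6 = ((-8*⅑ + 455)/299)/6 = ((-8/9 + 455)*(1/299))/6 = ((4087/9)*(1/299))/6 = (⅙)*(4087/2691) = 4087/16146 ≈ 0.25313)
1/(354 + u) = 1/(354 + 4087/16146) = 1/(5719771/16146) = 16146/5719771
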